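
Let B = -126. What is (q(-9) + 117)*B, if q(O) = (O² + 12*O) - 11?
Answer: -9954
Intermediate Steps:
q(O) = -11 + O² + 12*O
(q(-9) + 117)*B = ((-11 + (-9)² + 12*(-9)) + 117)*(-126) = ((-11 + 81 - 108) + 117)*(-126) = (-38 + 117)*(-126) = 79*(-126) = -9954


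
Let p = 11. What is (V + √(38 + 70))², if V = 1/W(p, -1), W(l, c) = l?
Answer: 13069/121 + 12*√3/11 ≈ 109.90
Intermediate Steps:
V = 1/11 ≈ 0.090909
(V + √(38 + 70))² = (1/11 + √(38 + 70))² = (1/11 + √108)² = (1/11 + 6*√3)²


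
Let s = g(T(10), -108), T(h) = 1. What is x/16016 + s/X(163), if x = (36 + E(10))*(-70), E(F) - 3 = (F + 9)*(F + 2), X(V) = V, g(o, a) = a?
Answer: -341157/186472 ≈ -1.8295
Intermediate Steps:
s = -108
E(F) = 3 + (2 + F)*(9 + F) (E(F) = 3 + (F + 9)*(F + 2) = 3 + (9 + F)*(2 + F) = 3 + (2 + F)*(9 + F))
x = -18690 (x = (36 + (21 + 10² + 11*10))*(-70) = (36 + (21 + 100 + 110))*(-70) = (36 + 231)*(-70) = 267*(-70) = -18690)
x/16016 + s/X(163) = -18690/16016 - 108/163 = -18690*1/16016 - 108*1/163 = -1335/1144 - 108/163 = -341157/186472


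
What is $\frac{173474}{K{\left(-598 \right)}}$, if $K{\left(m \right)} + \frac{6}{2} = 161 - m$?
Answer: $\frac{12391}{54} \approx 229.46$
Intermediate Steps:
$K{\left(m \right)} = 158 - m$ ($K{\left(m \right)} = -3 - \left(-161 + m\right) = 158 - m$)
$\frac{173474}{K{\left(-598 \right)}} = \frac{173474}{158 - -598} = \frac{173474}{158 + 598} = \frac{173474}{756} = 173474 \cdot \frac{1}{756} = \frac{12391}{54}$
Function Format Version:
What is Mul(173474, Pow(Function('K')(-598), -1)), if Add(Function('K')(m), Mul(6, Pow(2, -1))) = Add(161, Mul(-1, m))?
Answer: Rational(12391, 54) ≈ 229.46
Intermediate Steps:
Function('K')(m) = Add(158, Mul(-1, m)) (Function('K')(m) = Add(-3, Add(161, Mul(-1, m))) = Add(158, Mul(-1, m)))
Mul(173474, Pow(Function('K')(-598), -1)) = Mul(173474, Pow(Add(158, Mul(-1, -598)), -1)) = Mul(173474, Pow(Add(158, 598), -1)) = Mul(173474, Pow(756, -1)) = Mul(173474, Rational(1, 756)) = Rational(12391, 54)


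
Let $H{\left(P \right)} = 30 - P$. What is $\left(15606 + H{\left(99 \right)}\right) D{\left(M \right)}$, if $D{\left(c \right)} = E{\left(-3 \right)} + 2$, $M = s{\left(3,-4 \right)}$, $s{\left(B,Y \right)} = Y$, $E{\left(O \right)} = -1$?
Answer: $15537$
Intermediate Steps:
$M = -4$
$D{\left(c \right)} = 1$ ($D{\left(c \right)} = -1 + 2 = 1$)
$\left(15606 + H{\left(99 \right)}\right) D{\left(M \right)} = \left(15606 + \left(30 - 99\right)\right) 1 = \left(15606 - 69\right) 1 = 15537 \cdot 1 = 15537$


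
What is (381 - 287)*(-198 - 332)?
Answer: -49820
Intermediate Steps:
(381 - 287)*(-198 - 332) = 94*(-530) = -49820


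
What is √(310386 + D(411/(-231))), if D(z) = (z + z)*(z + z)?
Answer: √1840353670/77 ≈ 557.13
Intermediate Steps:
D(z) = 4*z² (D(z) = (2*z)*(2*z) = 4*z²)
√(310386 + D(411/(-231))) = √(310386 + 4*(411/(-231))²) = √(310386 + 4*(411*(-1/231))²) = √(310386 + 4*(-137/77)²) = √(310386 + 4*(18769/5929)) = √(310386 + 75076/5929) = √(1840353670/5929) = √1840353670/77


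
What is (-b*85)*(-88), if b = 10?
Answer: 74800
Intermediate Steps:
(-b*85)*(-88) = (-1*10*85)*(-88) = -10*85*(-88) = -850*(-88) = 74800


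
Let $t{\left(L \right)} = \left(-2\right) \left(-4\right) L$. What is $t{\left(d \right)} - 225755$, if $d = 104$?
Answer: $-224923$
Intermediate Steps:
$t{\left(L \right)} = 8 L$
$t{\left(d \right)} - 225755 = 8 \cdot 104 - 225755 = 832 - 225755 = -224923$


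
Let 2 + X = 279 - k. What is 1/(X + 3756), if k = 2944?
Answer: 1/1089 ≈ 0.00091827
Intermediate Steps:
X = -2667 (X = -2 + (279 - 1*2944) = -2 + (279 - 2944) = -2 - 2665 = -2667)
1/(X + 3756) = 1/(-2667 + 3756) = 1/1089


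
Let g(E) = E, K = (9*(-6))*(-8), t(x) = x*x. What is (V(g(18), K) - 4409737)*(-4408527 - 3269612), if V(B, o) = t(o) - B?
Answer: 32425786833209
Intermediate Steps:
t(x) = x**2
K = 432 (K = -54*(-8) = 432)
V(B, o) = o**2 - B
(V(g(18), K) - 4409737)*(-4408527 - 3269612) = ((432**2 - 1*18) - 4409737)*(-4408527 - 3269612) = ((186624 - 18) - 4409737)*(-7678139) = (186606 - 4409737)*(-7678139) = -4223131*(-7678139) = 32425786833209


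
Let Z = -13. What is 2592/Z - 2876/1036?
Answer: -680675/3367 ≈ -202.16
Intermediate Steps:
2592/Z - 2876/1036 = 2592/(-13) - 2876/1036 = 2592*(-1/13) - 2876*1/1036 = -2592/13 - 719/259 = -680675/3367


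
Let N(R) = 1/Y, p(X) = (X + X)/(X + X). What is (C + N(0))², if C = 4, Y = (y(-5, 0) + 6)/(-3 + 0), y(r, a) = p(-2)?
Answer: 625/49 ≈ 12.755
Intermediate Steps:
p(X) = 1 (p(X) = (2*X)/((2*X)) = (2*X)*(1/(2*X)) = 1)
y(r, a) = 1
Y = -7/3 (Y = (1 + 6)/(-3 + 0) = 7/(-3) = 7*(-⅓) = -7/3 ≈ -2.3333)
N(R) = -3/7 (N(R) = 1/(-7/3) = -3/7)
(C + N(0))² = (4 - 3/7)² = (25/7)² = 625/49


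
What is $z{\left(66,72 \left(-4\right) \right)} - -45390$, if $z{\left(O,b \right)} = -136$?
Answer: $45254$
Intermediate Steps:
$z{\left(66,72 \left(-4\right) \right)} - -45390 = -136 - -45390 = -136 + 45390 = 45254$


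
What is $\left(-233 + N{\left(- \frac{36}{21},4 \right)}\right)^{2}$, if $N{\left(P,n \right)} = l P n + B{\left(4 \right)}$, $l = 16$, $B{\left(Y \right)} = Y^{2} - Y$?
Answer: $\frac{5359225}{49} \approx 1.0937 \cdot 10^{5}$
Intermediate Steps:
$N{\left(P,n \right)} = 12 + 16 P n$ ($N{\left(P,n \right)} = 16 P n + 4 \left(-1 + 4\right) = 16 P n + 4 \cdot 3 = 16 P n + 12 = 12 + 16 P n$)
$\left(-233 + N{\left(- \frac{36}{21},4 \right)}\right)^{2} = \left(-233 + \left(12 + 16 \left(- \frac{36}{21}\right) 4\right)\right)^{2} = \left(-233 + \left(12 + 16 \left(\left(-36\right) \frac{1}{21}\right) 4\right)\right)^{2} = \left(-233 + \left(12 + 16 \left(- \frac{12}{7}\right) 4\right)\right)^{2} = \left(-233 + \left(12 - \frac{768}{7}\right)\right)^{2} = \left(-233 - \frac{684}{7}\right)^{2} = \left(- \frac{2315}{7}\right)^{2} = \frac{5359225}{49}$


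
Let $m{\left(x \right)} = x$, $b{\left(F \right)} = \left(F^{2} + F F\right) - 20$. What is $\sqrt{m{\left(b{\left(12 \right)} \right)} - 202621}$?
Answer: $i \sqrt{202353} \approx 449.84 i$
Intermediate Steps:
$b{\left(F \right)} = -20 + 2 F^{2}$ ($b{\left(F \right)} = \left(F^{2} + F^{2}\right) - 20 = 2 F^{2} - 20 = -20 + 2 F^{2}$)
$\sqrt{m{\left(b{\left(12 \right)} \right)} - 202621} = \sqrt{\left(-20 + 2 \cdot 12^{2}\right) - 202621} = \sqrt{\left(-20 + 2 \cdot 144\right) - 202621} = \sqrt{\left(-20 + 288\right) - 202621} = \sqrt{268 - 202621} = \sqrt{-202353} = i \sqrt{202353}$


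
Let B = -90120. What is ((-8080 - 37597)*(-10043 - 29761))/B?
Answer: -151510609/7510 ≈ -20175.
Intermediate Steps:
((-8080 - 37597)*(-10043 - 29761))/B = ((-8080 - 37597)*(-10043 - 29761))/(-90120) = -45677*(-39804)*(-1/90120) = 1818127308*(-1/90120) = -151510609/7510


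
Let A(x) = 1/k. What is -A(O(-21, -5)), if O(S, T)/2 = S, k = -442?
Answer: 1/442 ≈ 0.0022624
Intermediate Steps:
O(S, T) = 2*S
A(x) = -1/442 (A(x) = 1/(-442) = -1/442)
-A(O(-21, -5)) = -1*(-1/442) = 1/442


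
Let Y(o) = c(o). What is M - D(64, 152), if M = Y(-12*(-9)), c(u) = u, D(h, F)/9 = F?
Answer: -1260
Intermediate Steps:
D(h, F) = 9*F
Y(o) = o
M = 108 (M = -12*(-9) = 108)
M - D(64, 152) = 108 - 9*152 = 108 - 1*1368 = 108 - 1368 = -1260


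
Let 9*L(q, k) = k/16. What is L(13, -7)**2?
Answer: 49/20736 ≈ 0.0023630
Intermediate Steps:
L(q, k) = k/144 (L(q, k) = (k/16)/9 = k/144)
L(13, -7)**2 = ((1/144)*(-7))**2 = (-7/144)**2 = 49/20736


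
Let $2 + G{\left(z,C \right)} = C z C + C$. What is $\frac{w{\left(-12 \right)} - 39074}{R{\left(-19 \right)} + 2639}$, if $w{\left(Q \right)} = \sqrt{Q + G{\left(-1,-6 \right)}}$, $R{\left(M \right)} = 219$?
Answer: $- \frac{19537}{1429} + \frac{i \sqrt{14}}{1429} \approx -13.672 + 0.0026184 i$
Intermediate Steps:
$G{\left(z,C \right)} = -2 + C + z C^{2}$ ($G{\left(z,C \right)} = -2 + \left(C z C + C\right) = -2 + \left(z C^{2} + C\right) = -2 + \left(C + z C^{2}\right) = -2 + C + z C^{2}$)
$w{\left(Q \right)} = \sqrt{-44 + Q}$ ($w{\left(Q \right)} = \sqrt{Q - 44} = \sqrt{-44 + Q}$)
$\frac{w{\left(-12 \right)} - 39074}{R{\left(-19 \right)} + 2639} = \frac{\sqrt{-44 - 12} - 39074}{219 + 2639} = \frac{\sqrt{-56} - 39074}{2858} = \left(2 i \sqrt{14} - 39074\right) \frac{1}{2858} = \left(-39074 + 2 i \sqrt{14}\right) \frac{1}{2858} = - \frac{19537}{1429} + \frac{i \sqrt{14}}{1429}$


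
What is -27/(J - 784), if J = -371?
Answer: 9/385 ≈ 0.023377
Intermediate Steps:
-27/(J - 784) = -27/(-371 - 784) = -27/(-1155) = -1/1155*(-27) = 9/385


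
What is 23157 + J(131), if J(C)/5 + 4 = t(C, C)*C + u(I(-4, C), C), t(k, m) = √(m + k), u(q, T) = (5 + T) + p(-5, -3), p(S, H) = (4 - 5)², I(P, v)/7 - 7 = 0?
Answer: 23822 + 655*√262 ≈ 34424.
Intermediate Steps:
I(P, v) = 49 (I(P, v) = 49 + 7*0 = 49 + 0 = 49)
p(S, H) = 1 (p(S, H) = (-1)² = 1)
u(q, T) = 6 + T (u(q, T) = (5 + T) + 1 = 6 + T)
t(k, m) = √(k + m)
J(C) = 10 + 5*C + 5*√2*C^(3/2) (J(C) = -20 + 5*(√(C + C)*C + (6 + C)) = -20 + 5*(√(2*C)*C + (6 + C)) = -20 + 5*((√2*√C)*C + (6 + C)) = -20 + 5*(√2*C^(3/2) + (6 + C)) = -20 + 5*(6 + C + √2*C^(3/2)) = -20 + (30 + 5*C + 5*√2*C^(3/2)) = 10 + 5*C + 5*√2*C^(3/2))
23157 + J(131) = 23157 + (10 + 5*131 + 5*√2*131^(3/2)) = 23157 + (10 + 655 + 5*√2*(131*√131)) = 23157 + (10 + 655 + 655*√262) = 23157 + (665 + 655*√262) = 23822 + 655*√262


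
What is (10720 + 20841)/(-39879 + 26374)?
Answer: -853/365 ≈ -2.3370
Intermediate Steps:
(10720 + 20841)/(-39879 + 26374) = 31561/(-13505) = 31561*(-1/13505) = -853/365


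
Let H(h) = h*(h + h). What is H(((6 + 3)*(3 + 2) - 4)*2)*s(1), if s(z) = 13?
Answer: 174824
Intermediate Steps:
H(h) = 2*h**2 (H(h) = h*(2*h) = 2*h**2)
H(((6 + 3)*(3 + 2) - 4)*2)*s(1) = (2*(((6 + 3)*(3 + 2) - 4)*2)**2)*13 = (2*((9*5 - 4)*2)**2)*13 = (2*((45 - 4)*2)**2)*13 = (2*(41*2)**2)*13 = (2*82**2)*13 = (2*6724)*13 = 13448*13 = 174824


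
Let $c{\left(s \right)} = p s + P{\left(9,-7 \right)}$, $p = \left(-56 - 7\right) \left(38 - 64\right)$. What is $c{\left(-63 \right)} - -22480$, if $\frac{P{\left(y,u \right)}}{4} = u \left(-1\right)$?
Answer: $-80686$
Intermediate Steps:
$P{\left(y,u \right)} = - 4 u$ ($P{\left(y,u \right)} = 4 u \left(-1\right) = 4 \left(- u\right) = - 4 u$)
$p = 1638$ ($p = \left(-63\right) \left(-26\right) = 1638$)
$c{\left(s \right)} = 28 + 1638 s$ ($c{\left(s \right)} = 1638 s - -28 = 1638 s + 28 = 28 + 1638 s$)
$c{\left(-63 \right)} - -22480 = \left(28 + 1638 \left(-63\right)\right) - -22480 = \left(28 - 103194\right) + 22480 = -103166 + 22480 = -80686$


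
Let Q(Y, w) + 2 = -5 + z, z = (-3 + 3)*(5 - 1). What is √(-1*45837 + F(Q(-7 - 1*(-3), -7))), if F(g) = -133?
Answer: I*√45970 ≈ 214.41*I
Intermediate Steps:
z = 0 (z = 0*4 = 0)
Q(Y, w) = -7 (Q(Y, w) = -2 + (-5 + 0) = -2 - 5 = -7)
√(-1*45837 + F(Q(-7 - 1*(-3), -7))) = √(-1*45837 - 133) = √(-45837 - 133) = √(-45970) = I*√45970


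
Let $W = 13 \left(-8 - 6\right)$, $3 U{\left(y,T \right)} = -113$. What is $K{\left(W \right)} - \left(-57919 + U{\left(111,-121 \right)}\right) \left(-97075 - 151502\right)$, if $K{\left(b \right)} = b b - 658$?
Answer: $-14406661864$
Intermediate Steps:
$U{\left(y,T \right)} = - \frac{113}{3}$ ($U{\left(y,T \right)} = \frac{1}{3} \left(-113\right) = - \frac{113}{3}$)
$W = -182$ ($W = 13 \left(-14\right) = -182$)
$K{\left(b \right)} = -658 + b^{2}$ ($K{\left(b \right)} = b^{2} - 658 = -658 + b^{2}$)
$K{\left(W \right)} - \left(-57919 + U{\left(111,-121 \right)}\right) \left(-97075 - 151502\right) = \left(-658 + \left(-182\right)^{2}\right) - \left(-57919 - \frac{113}{3}\right) \left(-97075 - 151502\right) = \left(-658 + 33124\right) - \left(- \frac{173870}{3}\right) \left(-248577\right) = 32466 - 14406694330 = -14406661864$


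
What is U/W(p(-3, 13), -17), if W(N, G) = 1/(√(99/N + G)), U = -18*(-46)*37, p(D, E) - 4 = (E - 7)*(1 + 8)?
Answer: 15318*I*√51446/29 ≈ 1.1981e+5*I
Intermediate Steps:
p(D, E) = -59 + 9*E (p(D, E) = 4 + (E - 7)*(1 + 8) = 4 + (-7 + E)*9 = 4 + (-63 + 9*E) = -59 + 9*E)
U = 30636 (U = 828*37 = 30636)
W(N, G) = (G + 99/N)^(-½) (W(N, G) = 1/(√(G + 99/N)) = (G + 99/N)^(-½))
U/W(p(-3, 13), -17) = 30636/((-17 + 99/(-59 + 9*13))^(-½)) = 30636/((-17 + 99/(-59 + 117))^(-½)) = 30636/((-17 + 99/58)^(-½)) = 30636/((-887/58)^(-½)) = 30636/((-I*√51446/887)) = 30636*(I*√51446/58) = 15318*I*√51446/29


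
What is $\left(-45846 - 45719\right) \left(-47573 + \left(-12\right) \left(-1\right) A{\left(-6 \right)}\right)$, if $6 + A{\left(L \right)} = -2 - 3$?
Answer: $4368108325$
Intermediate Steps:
$A{\left(L \right)} = -11$ ($A{\left(L \right)} = -6 - 5 = -11$)
$\left(-45846 - 45719\right) \left(-47573 + \left(-12\right) \left(-1\right) A{\left(-6 \right)}\right) = \left(-45846 - 45719\right) \left(-47573 + \left(-12\right) \left(-1\right) \left(-11\right)\right) = - 91565 \left(-47573 + 12 \left(-11\right)\right) = - 91565 \left(-47573 - 132\right) = \left(-91565\right) \left(-47705\right) = 4368108325$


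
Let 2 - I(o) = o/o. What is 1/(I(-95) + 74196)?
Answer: 1/74197 ≈ 1.3478e-5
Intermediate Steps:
I(o) = 1 (I(o) = 2 - o/o = 2 - 1*1 = 2 - 1 = 1)
1/(I(-95) + 74196) = 1/(1 + 74196) = 1/74197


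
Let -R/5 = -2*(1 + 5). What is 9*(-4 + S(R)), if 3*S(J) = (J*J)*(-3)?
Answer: -32436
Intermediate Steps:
R = 60 (R = -(-10)*(1 + 5) = -(-10)*6 = -5*(-12) = 60)
S(J) = -J**2 (S(J) = ((J*J)*(-3))/3 = (J**2*(-3))/3 = (-3*J**2)/3 = -J**2)
9*(-4 + S(R)) = 9*(-4 - 1*60**2) = 9*(-4 - 1*3600) = 9*(-4 - 3600) = 9*(-3604) = -32436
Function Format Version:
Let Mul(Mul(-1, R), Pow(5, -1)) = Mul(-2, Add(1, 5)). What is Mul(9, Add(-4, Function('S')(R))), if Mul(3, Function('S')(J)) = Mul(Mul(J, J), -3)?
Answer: -32436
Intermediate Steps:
R = 60 (R = Mul(-5, Mul(-2, Add(1, 5))) = Mul(-5, Mul(-2, 6)) = Mul(-5, -12) = 60)
Function('S')(J) = Mul(-1, Pow(J, 2)) (Function('S')(J) = Mul(Rational(1, 3), Mul(Mul(J, J), -3)) = Mul(Rational(1, 3), Mul(Pow(J, 2), -3)) = Mul(Rational(1, 3), Mul(-3, Pow(J, 2))) = Mul(-1, Pow(J, 2)))
Mul(9, Add(-4, Function('S')(R))) = Mul(9, Add(-4, Mul(-1, Pow(60, 2)))) = Mul(9, Add(-4, Mul(-1, 3600))) = Mul(9, Add(-4, -3600)) = Mul(9, -3604) = -32436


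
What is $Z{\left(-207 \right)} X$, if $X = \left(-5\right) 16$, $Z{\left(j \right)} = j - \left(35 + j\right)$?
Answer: $2800$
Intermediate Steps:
$Z{\left(j \right)} = -35$ ($Z{\left(j \right)} = j - \left(35 + j\right) = -35$)
$X = -80$
$Z{\left(-207 \right)} X = \left(-35\right) \left(-80\right) = 2800$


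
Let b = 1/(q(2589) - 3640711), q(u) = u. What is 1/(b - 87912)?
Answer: -3638122/319834581265 ≈ -1.1375e-5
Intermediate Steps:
b = -1/3638122 (b = 1/(2589 - 3640711) = 1/(-3638122) = -1/3638122 ≈ -2.7487e-7)
1/(b - 87912) = 1/(-1/3638122 - 87912) = 1/(-319834581265/3638122) = -3638122/319834581265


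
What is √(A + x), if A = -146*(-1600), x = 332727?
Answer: √566327 ≈ 752.55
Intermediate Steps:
A = 233600
√(A + x) = √(233600 + 332727) = √566327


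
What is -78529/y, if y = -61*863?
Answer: 78529/52643 ≈ 1.4917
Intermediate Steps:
y = -52643
-78529/y = -78529/(-52643) = -78529*(-1/52643) = 78529/52643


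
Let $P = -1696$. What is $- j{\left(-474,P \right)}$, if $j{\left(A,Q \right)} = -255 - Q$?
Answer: $-1441$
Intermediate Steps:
$- j{\left(-474,P \right)} = - (-255 - -1696) = - (-255 + 1696) = \left(-1\right) 1441 = -1441$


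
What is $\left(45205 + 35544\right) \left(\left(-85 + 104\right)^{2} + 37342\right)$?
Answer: $3044479547$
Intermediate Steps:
$\left(45205 + 35544\right) \left(\left(-85 + 104\right)^{2} + 37342\right) = 80749 \left(19^{2} + 37342\right) = 80749 \left(361 + 37342\right) = 80749 \cdot 37703 = 3044479547$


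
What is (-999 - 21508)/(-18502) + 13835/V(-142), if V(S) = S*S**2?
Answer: 32094023923/26488277288 ≈ 1.2116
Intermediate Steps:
V(S) = S**3
(-999 - 21508)/(-18502) + 13835/V(-142) = (-999 - 21508)/(-18502) + 13835/((-142)**3) = -22507*(-1/18502) + 13835/(-2863288) = 22507/18502 + 13835*(-1/2863288) = 22507/18502 - 13835/2863288 = 32094023923/26488277288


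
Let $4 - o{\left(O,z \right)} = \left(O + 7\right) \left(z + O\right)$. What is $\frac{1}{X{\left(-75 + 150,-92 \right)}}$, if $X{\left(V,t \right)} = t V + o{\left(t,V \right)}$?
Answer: $- \frac{1}{8341} \approx -0.00011989$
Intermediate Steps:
$o{\left(O,z \right)} = 4 - \left(7 + O\right) \left(O + z\right)$ ($o{\left(O,z \right)} = 4 - \left(O + 7\right) \left(z + O\right) = 4 - \left(7 + O\right) \left(O + z\right)$)
$X{\left(V,t \right)} = 4 - t^{2} - 7 V - 7 t$ ($X{\left(V,t \right)} = t V - \left(-4 + t^{2} + 7 V + 7 t + t V\right) = V t - \left(-4 + t^{2} + 7 V + 7 t + V t\right) = 4 - t^{2} - 7 V - 7 t$)
$\frac{1}{X{\left(-75 + 150,-92 \right)}} = \frac{1}{4 - \left(-92\right)^{2} - 7 \left(-75 + 150\right) - -644} = \frac{1}{4 - 8464 - 525 + 644} = \frac{1}{-8341} = - \frac{1}{8341}$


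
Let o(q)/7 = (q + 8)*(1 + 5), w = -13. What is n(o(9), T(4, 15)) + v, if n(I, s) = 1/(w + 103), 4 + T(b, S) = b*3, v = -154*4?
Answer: -55439/90 ≈ -615.99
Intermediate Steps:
o(q) = 336 + 42*q (o(q) = 7*((q + 8)*(1 + 5)) = 7*((8 + q)*6) = 7*(48 + 6*q) = 336 + 42*q)
v = -616
T(b, S) = -4 + 3*b (T(b, S) = -4 + b*3 = -4 + 3*b)
n(I, s) = 1/90 (n(I, s) = 1/(-13 + 103) = 1/90)
n(o(9), T(4, 15)) + v = 1/90 - 616 = -55439/90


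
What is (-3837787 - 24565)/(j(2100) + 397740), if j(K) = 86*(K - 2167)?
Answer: -1931176/195989 ≈ -9.8535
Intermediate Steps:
j(K) = -186362 + 86*K (j(K) = 86*(-2167 + K) = -186362 + 86*K)
(-3837787 - 24565)/(j(2100) + 397740) = (-3837787 - 24565)/((-186362 + 86*2100) + 397740) = -3862352/((-186362 + 180600) + 397740) = -3862352/(-5762 + 397740) = -3862352/391978 = -3862352*1/391978 = -1931176/195989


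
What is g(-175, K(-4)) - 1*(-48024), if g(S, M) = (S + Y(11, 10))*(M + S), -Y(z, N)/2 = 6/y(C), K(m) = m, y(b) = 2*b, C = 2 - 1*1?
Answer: 80423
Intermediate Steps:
C = 1 (C = 2 - 1 = 1)
Y(z, N) = -6 (Y(z, N) = -12/(2*1) = -12/2 = -2*3 = -6)
g(S, M) = (-6 + S)*(M + S) (g(S, M) = (S - 6)*(M + S) = (-6 + S)*(M + S))
g(-175, K(-4)) - 1*(-48024) = ((-175)² - 6*(-4) - 6*(-175) - 4*(-175)) - 1*(-48024) = (30625 + 24 + 1050 + 700) + 48024 = 32399 + 48024 = 80423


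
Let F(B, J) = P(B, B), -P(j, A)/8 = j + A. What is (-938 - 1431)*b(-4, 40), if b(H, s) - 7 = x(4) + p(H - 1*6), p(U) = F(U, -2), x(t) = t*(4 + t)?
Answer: -471431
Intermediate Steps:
P(j, A) = -8*A - 8*j (P(j, A) = -8*(j + A) = -8*(A + j) = -8*A - 8*j)
F(B, J) = -16*B (F(B, J) = -8*B - 8*B = -16*B)
p(U) = -16*U
b(H, s) = 135 - 16*H (b(H, s) = 7 + (4*(4 + 4) - 16*(H - 1*6)) = 7 + (4*8 - 16*(H - 6)) = 7 + (32 - 16*(-6 + H)) = 7 + (32 + (96 - 16*H)) = 7 + (128 - 16*H) = 135 - 16*H)
(-938 - 1431)*b(-4, 40) = (-938 - 1431)*(135 - 16*(-4)) = -2369*(135 + 64) = -2369*199 = -471431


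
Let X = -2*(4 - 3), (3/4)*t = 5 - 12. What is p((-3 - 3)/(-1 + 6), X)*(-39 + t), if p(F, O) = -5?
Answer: 725/3 ≈ 241.67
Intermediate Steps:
t = -28/3 (t = 4*(5 - 12)/3 = (4/3)*(-7) = -28/3 ≈ -9.3333)
X = -2 (X = -2*1 = -2)
p((-3 - 3)/(-1 + 6), X)*(-39 + t) = -5*(-39 - 28/3) = -5*(-145/3) = 725/3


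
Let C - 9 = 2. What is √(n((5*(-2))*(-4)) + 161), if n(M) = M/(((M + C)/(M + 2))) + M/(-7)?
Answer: √2665481/119 ≈ 13.720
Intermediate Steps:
C = 11 (C = 9 + 2 = 11)
n(M) = -M/7 + M*(2 + M)/(11 + M) (n(M) = M/(((M + 11)/(M + 2))) + M/(-7) = M/(((11 + M)/(2 + M))) + M*(-⅐) = M/(((11 + M)/(2 + M))) - M/7 = M*((2 + M)/(11 + M)) - M/7 = M*(2 + M)/(11 + M) - M/7 = -M/7 + M*(2 + M)/(11 + M))
√(n((5*(-2))*(-4)) + 161) = √(3*((5*(-2))*(-4))*(1 + 2*((5*(-2))*(-4)))/(7*(11 + (5*(-2))*(-4))) + 161) = √(3*(-10*(-4))*(1 + 2*(-10*(-4)))/(7*(11 - 10*(-4))) + 161) = √((3/7)*40*(1 + 2*40)/(11 + 40) + 161) = √((3/7)*40*(1 + 80)/51 + 161) = √((3/7)*40*(1/51)*81 + 161) = √(3240/119 + 161) = √(22399/119) = √2665481/119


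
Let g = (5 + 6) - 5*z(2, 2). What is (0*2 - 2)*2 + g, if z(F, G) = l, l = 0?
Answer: 7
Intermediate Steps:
z(F, G) = 0
g = 11 (g = (5 + 6) - 5*0 = 11 + 0 = 11)
(0*2 - 2)*2 + g = (0*2 - 2)*2 + 11 = (0 - 2)*2 + 11 = -2*2 + 11 = -4 + 11 = 7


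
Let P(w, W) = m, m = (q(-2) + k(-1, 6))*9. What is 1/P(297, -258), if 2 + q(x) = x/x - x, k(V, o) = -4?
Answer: -1/27 ≈ -0.037037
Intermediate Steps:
q(x) = -1 - x (q(x) = -2 + (x/x - x) = -2 + (1 - x) = -1 - x)
m = -27 (m = ((-1 - 1*(-2)) - 4)*9 = ((-1 + 2) - 4)*9 = (1 - 4)*9 = -3*9 = -27)
P(w, W) = -27
1/P(297, -258) = 1/(-27) = -1/27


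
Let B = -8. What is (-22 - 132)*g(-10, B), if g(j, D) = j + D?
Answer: 2772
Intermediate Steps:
g(j, D) = D + j
(-22 - 132)*g(-10, B) = (-22 - 132)*(-8 - 10) = -154*(-18) = 2772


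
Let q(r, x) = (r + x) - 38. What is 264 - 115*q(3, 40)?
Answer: -311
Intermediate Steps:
q(r, x) = -38 + r + x
264 - 115*q(3, 40) = 264 - 115*(-38 + 3 + 40) = 264 - 115*5 = 264 - 575 = -311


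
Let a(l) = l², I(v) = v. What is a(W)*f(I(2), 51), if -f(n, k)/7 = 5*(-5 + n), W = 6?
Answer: 3780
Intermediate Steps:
f(n, k) = 175 - 35*n (f(n, k) = -35*(-5 + n) = -7*(-25 + 5*n) = 175 - 35*n)
a(W)*f(I(2), 51) = 6²*(175 - 35*2) = 36*(175 - 70) = 36*105 = 3780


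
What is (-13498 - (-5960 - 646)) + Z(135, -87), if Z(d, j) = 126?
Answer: -6766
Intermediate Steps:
(-13498 - (-5960 - 646)) + Z(135, -87) = (-13498 - (-5960 - 646)) + 126 = (-13498 - 1*(-6606)) + 126 = (-13498 + 6606) + 126 = -6892 + 126 = -6766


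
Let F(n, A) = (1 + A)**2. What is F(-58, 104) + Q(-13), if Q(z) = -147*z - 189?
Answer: 12747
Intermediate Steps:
Q(z) = -189 - 147*z
F(-58, 104) + Q(-13) = (1 + 104)**2 + (-189 - 147*(-13)) = 105**2 + (-189 + 1911) = 11025 + 1722 = 12747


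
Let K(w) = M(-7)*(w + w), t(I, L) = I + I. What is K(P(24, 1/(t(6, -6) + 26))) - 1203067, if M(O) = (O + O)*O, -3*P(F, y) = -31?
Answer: -3603125/3 ≈ -1.2010e+6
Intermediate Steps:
t(I, L) = 2*I
P(F, y) = 31/3 (P(F, y) = -1/3*(-31) = 31/3)
M(O) = 2*O**2 (M(O) = (2*O)*O = 2*O**2)
K(w) = 196*w (K(w) = (2*(-7)**2)*(w + w) = (2*49)*(2*w) = 98*(2*w) = 196*w)
K(P(24, 1/(t(6, -6) + 26))) - 1203067 = 196*(31/3) - 1203067 = 6076/3 - 1203067 = -3603125/3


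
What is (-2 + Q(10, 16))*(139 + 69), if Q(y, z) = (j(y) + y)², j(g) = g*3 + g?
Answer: 519584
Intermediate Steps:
j(g) = 4*g (j(g) = 3*g + g = 4*g)
Q(y, z) = 25*y² (Q(y, z) = (4*y + y)² = (5*y)² = 25*y²)
(-2 + Q(10, 16))*(139 + 69) = (-2 + 25*10²)*(139 + 69) = (-2 + 25*100)*208 = (-2 + 2500)*208 = 2498*208 = 519584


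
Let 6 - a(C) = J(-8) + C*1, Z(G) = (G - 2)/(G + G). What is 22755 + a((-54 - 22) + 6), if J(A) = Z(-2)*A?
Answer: 22839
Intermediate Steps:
Z(G) = (-2 + G)/(2*G) (Z(G) = (-2 + G)/((2*G)) = (-2 + G)*(1/(2*G)) = (-2 + G)/(2*G))
J(A) = A (J(A) = ((1/2)*(-2 - 2)/(-2))*A = ((1/2)*(-1/2)*(-4))*A = 1*A = A)
a(C) = 14 - C (a(C) = 6 - (-8 + C*1) = 6 - (-8 + C) = 6 + (8 - C) = 14 - C)
22755 + a((-54 - 22) + 6) = 22755 + (14 - ((-54 - 22) + 6)) = 22755 + (14 - (-76 + 6)) = 22755 + (14 - 1*(-70)) = 22755 + (14 + 70) = 22755 + 84 = 22839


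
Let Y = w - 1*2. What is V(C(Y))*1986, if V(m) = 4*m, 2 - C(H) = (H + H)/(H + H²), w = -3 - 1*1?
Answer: 95328/5 ≈ 19066.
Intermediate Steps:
w = -4 (w = -3 - 1 = -4)
Y = -6 (Y = -4 - 1*2 = -4 - 2 = -6)
C(H) = 2 - 2*H/(H + H²) (C(H) = 2 - (H + H)/(H + H²) = 2 - 2*H/(H + H²))
V(C(Y))*1986 = (4*(2*(-6)/(1 - 6)))*1986 = (4*(2*(-6)/(-5)))*1986 = (4*(2*(-6)*(-⅕)))*1986 = (4*(12/5))*1986 = (48/5)*1986 = 95328/5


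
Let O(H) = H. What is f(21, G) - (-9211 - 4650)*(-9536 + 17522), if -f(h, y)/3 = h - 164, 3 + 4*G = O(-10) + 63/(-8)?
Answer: 110694375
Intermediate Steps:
G = -167/32 (G = -¾ + (-10 + 63/(-8))/4 = -¾ + (-10 + 63*(-⅛))/4 = -¾ + (-10 - 63/8)/4 = -¾ + (¼)*(-143/8) = -¾ - 143/32 = -167/32 ≈ -5.2188)
f(h, y) = 492 - 3*h (f(h, y) = -3*(h - 164) = -3*(-164 + h) = 492 - 3*h)
f(21, G) - (-9211 - 4650)*(-9536 + 17522) = (492 - 3*21) - (-9211 - 4650)*(-9536 + 17522) = (492 - 63) - (-13861)*7986 = 429 - 1*(-110693946) = 429 + 110693946 = 110694375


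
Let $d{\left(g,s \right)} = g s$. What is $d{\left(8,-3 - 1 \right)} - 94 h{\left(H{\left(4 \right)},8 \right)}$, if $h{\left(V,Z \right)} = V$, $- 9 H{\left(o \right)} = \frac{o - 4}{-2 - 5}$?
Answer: $-32$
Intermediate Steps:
$H{\left(o \right)} = - \frac{4}{63} + \frac{o}{63}$ ($H{\left(o \right)} = - \frac{\left(o - 4\right) \frac{1}{-2 - 5}}{9} = - \frac{\left(-4 + o\right) \frac{1}{-7}}{9} = - \frac{\left(-4 + o\right) \left(- \frac{1}{7}\right)}{9} = - \frac{\frac{4}{7} - \frac{o}{7}}{9} = - \frac{4}{63} + \frac{o}{63}$)
$d{\left(8,-3 - 1 \right)} - 94 h{\left(H{\left(4 \right)},8 \right)} = 8 \left(-3 - 1\right) - 94 \left(- \frac{4}{63} + \frac{1}{63} \cdot 4\right) = 8 \left(-4\right) - 94 \left(- \frac{4}{63} + \frac{4}{63}\right) = -32 - 0 = -32 + 0 = -32$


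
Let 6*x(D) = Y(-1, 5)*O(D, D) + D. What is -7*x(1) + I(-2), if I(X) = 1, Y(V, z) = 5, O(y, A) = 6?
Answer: -211/6 ≈ -35.167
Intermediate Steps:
x(D) = 5 + D/6 (x(D) = (5*6 + D)/6 = (30 + D)/6 = 5 + D/6)
-7*x(1) + I(-2) = -7*(5 + (1/6)*1) + 1 = -7*(5 + 1/6) + 1 = -7*31/6 + 1 = -217/6 + 1 = -211/6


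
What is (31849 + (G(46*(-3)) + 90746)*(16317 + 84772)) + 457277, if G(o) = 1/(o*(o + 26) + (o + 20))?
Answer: 140709454994849/15338 ≈ 9.1739e+9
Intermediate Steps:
G(o) = 1/(20 + o + o*(26 + o)) (G(o) = 1/(o*(26 + o) + (20 + o)) = 1/(20 + o + o*(26 + o)))
(31849 + (G(46*(-3)) + 90746)*(16317 + 84772)) + 457277 = (31849 + (1/(20 + (46*(-3))² + 27*(46*(-3))) + 90746)*(16317 + 84772)) + 457277 = (31849 + (1/(20 + (-138)² + 27*(-138)) + 90746)*101089) + 457277 = (31849 + (1/(20 + 19044 - 3726) + 90746)*101089) + 457277 = (31849 + (1/15338 + 90746)*101089) + 457277 = (31849 + (1391862149/15338)*101089) + 457277 = (31849 + 140701952780261/15338) + 457277 = 140702441280223/15338 + 457277 = 140709454994849/15338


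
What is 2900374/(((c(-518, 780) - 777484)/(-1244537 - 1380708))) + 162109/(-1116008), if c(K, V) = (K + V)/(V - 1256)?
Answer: 2022404866901015673313/206507596798584 ≈ 9.7934e+6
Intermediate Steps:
c(K, V) = (K + V)/(-1256 + V)
2900374/(((c(-518, 780) - 777484)/(-1244537 - 1380708))) + 162109/(-1116008) = 2900374/((((-518 + 780)/(-1256 + 780) - 777484)/(-1244537 - 1380708))) + 162109/(-1116008) = 2900374/(((262/(-476) - 777484)/(-2625245))) + 162109*(-1/1116008) = 2900374/(((-1/476*262 - 777484)*(-1/2625245))) - 162109/1116008 = 2900374/(((-131/238 - 777484)*(-1/2625245))) - 162109/1116008 = 2900374/((-185041323/238*(-1/2625245))) - 162109/1116008 = 2900374/(185041323/624808310) - 162109/1116008 = 2900374*(624808310/185041323) - 162109/1116008 = 1812177777307940/185041323 - 162109/1116008 = 2022404866901015673313/206507596798584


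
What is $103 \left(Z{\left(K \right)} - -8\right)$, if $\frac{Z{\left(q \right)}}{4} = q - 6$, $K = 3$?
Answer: $-412$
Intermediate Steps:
$Z{\left(q \right)} = -24 + 4 q$ ($Z{\left(q \right)} = 4 \left(q - 6\right) = 4 \left(-6 + q\right) = -24 + 4 q$)
$103 \left(Z{\left(K \right)} - -8\right) = 103 \left(\left(-24 + 4 \cdot 3\right) - -8\right) = 103 \left(\left(-24 + 12\right) + 8\right) = 103 \left(-12 + 8\right) = 103 \left(-4\right) = -412$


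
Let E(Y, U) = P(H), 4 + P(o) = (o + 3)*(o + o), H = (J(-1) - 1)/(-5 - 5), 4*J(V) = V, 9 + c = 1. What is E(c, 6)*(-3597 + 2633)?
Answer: 24823/8 ≈ 3102.9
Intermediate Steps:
c = -8 (c = -9 + 1 = -8)
J(V) = V/4
H = 1/8 (H = ((1/4)*(-1) - 1)/(-5 - 5) = (-1/4 - 1)/(-10) = -5/4*(-1/10) = 1/8 ≈ 0.12500)
P(o) = -4 + 2*o*(3 + o) (P(o) = -4 + (o + 3)*(o + o) = -4 + (3 + o)*(2*o) = -4 + 2*o*(3 + o))
E(Y, U) = -103/32 (E(Y, U) = -4 + 2*(1/8)**2 + 6*(1/8) = -4 + 2*(1/64) + 3/4 = -4 + 1/32 + 3/4 = -103/32)
E(c, 6)*(-3597 + 2633) = -103*(-3597 + 2633)/32 = -103/32*(-964) = 24823/8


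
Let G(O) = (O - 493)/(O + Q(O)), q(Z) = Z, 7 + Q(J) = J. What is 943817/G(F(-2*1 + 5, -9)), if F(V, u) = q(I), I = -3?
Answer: 12269621/496 ≈ 24737.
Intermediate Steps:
Q(J) = -7 + J
F(V, u) = -3
G(O) = (-493 + O)/(-7 + 2*O) (G(O) = (O - 493)/(O + (-7 + O)) = (-493 + O)/(-7 + 2*O))
943817/G(F(-2*1 + 5, -9)) = 943817/(((-493 - 3)/(-7 + 2*(-3)))) = 943817/((-496/(-7 - 6))) = 943817/((-496/(-13))) = 943817/((-1/13*(-496))) = 943817/(496/13) = 943817*(13/496) = 12269621/496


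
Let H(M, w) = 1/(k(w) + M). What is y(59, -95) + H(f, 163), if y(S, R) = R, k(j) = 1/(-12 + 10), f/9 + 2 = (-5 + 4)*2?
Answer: -6937/73 ≈ -95.027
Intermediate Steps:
f = -36 (f = -18 + 9*((-5 + 4)*2) = -18 + 9*(-1*2) = -18 + 9*(-2) = -18 - 18 = -36)
k(j) = -½ (k(j) = 1/(-2) = -½)
H(M, w) = 1/(-½ + M)
y(59, -95) + H(f, 163) = -95 + 2/(-1 + 2*(-36)) = -95 + 2/(-1 - 72) = -95 + 2/(-73) = -95 + 2*(-1/73) = -95 - 2/73 = -6937/73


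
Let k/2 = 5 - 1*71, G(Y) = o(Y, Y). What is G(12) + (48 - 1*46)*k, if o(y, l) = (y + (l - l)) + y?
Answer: -240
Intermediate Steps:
o(y, l) = 2*y (o(y, l) = (y + 0) + y = y + y = 2*y)
G(Y) = 2*Y
k = -132 (k = 2*(5 - 1*71) = 2*(5 - 71) = 2*(-66) = -132)
G(12) + (48 - 1*46)*k = 2*12 + (48 - 1*46)*(-132) = 24 + (48 - 46)*(-132) = 24 + 2*(-132) = 24 - 264 = -240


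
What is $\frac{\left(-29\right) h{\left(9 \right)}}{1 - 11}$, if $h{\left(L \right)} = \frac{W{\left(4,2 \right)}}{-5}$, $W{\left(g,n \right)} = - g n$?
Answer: $\frac{116}{25} \approx 4.64$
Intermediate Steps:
$W{\left(g,n \right)} = - g n$
$h{\left(L \right)} = \frac{8}{5}$ ($h{\left(L \right)} = \frac{\left(-1\right) 4 \cdot 2}{-5} = \left(-8\right) \left(- \frac{1}{5}\right) = \frac{8}{5}$)
$\frac{\left(-29\right) h{\left(9 \right)}}{1 - 11} = \frac{\left(-29\right) \frac{8}{5}}{1 - 11} = - \frac{232}{5 \left(-10\right)} = \left(- \frac{232}{5}\right) \left(- \frac{1}{10}\right) = \frac{116}{25}$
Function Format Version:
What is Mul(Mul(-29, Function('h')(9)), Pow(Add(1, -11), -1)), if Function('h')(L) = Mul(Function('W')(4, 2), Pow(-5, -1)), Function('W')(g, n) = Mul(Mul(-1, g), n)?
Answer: Rational(116, 25) ≈ 4.6400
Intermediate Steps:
Function('W')(g, n) = Mul(-1, g, n)
Function('h')(L) = Rational(8, 5) (Function('h')(L) = Mul(Mul(-1, 4, 2), Pow(-5, -1)) = Mul(-8, Rational(-1, 5)) = Rational(8, 5))
Mul(Mul(-29, Function('h')(9)), Pow(Add(1, -11), -1)) = Mul(Mul(-29, Rational(8, 5)), Pow(Add(1, -11), -1)) = Mul(Rational(-232, 5), Pow(-10, -1)) = Mul(Rational(-232, 5), Rational(-1, 10)) = Rational(116, 25)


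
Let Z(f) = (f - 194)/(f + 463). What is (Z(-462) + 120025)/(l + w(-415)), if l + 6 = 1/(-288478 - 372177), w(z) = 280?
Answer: 78861726695/181019469 ≈ 435.65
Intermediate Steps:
l = -3963931/660655 (l = -6 + 1/(-288478 - 372177) = -6 + 1/(-660655) = -6 - 1/660655 = -3963931/660655 ≈ -6.0000)
Z(f) = (-194 + f)/(463 + f)
(Z(-462) + 120025)/(l + w(-415)) = ((-194 - 462)/(463 - 462) + 120025)/(-3963931/660655 + 280) = (-656/1 + 120025)/(181019469/660655) = (1*(-656) + 120025)*(660655/181019469) = (-656 + 120025)*(660655/181019469) = 119369*(660655/181019469) = 78861726695/181019469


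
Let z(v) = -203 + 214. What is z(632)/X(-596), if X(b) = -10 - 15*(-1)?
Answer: 11/5 ≈ 2.2000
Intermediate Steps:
z(v) = 11
X(b) = 5 (X(b) = -10 + 15 = 5)
z(632)/X(-596) = 11/5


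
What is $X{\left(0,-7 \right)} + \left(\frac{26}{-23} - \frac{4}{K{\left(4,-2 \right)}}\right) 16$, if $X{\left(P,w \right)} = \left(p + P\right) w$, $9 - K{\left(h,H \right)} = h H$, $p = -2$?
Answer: $- \frac{3070}{391} \approx -7.8517$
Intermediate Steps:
$K{\left(h,H \right)} = 9 - H h$ ($K{\left(h,H \right)} = 9 - h H = 9 - H h$)
$X{\left(P,w \right)} = w \left(-2 + P\right)$ ($X{\left(P,w \right)} = \left(-2 + P\right) w = w \left(-2 + P\right)$)
$X{\left(0,-7 \right)} + \left(\frac{26}{-23} - \frac{4}{K{\left(4,-2 \right)}}\right) 16 = - 7 \left(-2 + 0\right) + \left(\frac{26}{-23} - \frac{4}{9 - \left(-2\right) 4}\right) 16 = \left(-7\right) \left(-2\right) + \left(26 \left(- \frac{1}{23}\right) - \frac{4}{9 + 8}\right) 16 = 14 + \left(- \frac{26}{23} - \frac{4}{17}\right) 16 = 14 - \frac{8544}{391} = - \frac{3070}{391}$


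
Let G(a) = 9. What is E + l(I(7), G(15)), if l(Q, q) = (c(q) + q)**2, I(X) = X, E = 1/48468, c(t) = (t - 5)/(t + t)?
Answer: 111298711/1308636 ≈ 85.049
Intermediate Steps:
c(t) = (-5 + t)/(2*t) (c(t) = (-5 + t)/((2*t)) = (-5 + t)*(1/(2*t)) = (-5 + t)/(2*t))
E = 1/48468 ≈ 2.0632e-5
l(Q, q) = (q + (-5 + q)/(2*q))**2 (l(Q, q) = ((-5 + q)/(2*q) + q)**2 = (q + (-5 + q)/(2*q))**2)
E + l(I(7), G(15)) = 1/48468 + (1/4)*(-5 + 9 + 2*9**2)**2/9**2 = 1/48468 + (1/4)*(1/81)*(-5 + 9 + 2*81)**2 = 1/48468 + (1/4)*(1/81)*(-5 + 9 + 162)**2 = 1/48468 + (1/4)*(1/81)*166**2 = 1/48468 + (1/4)*(1/81)*27556 = 1/48468 + 6889/81 = 111298711/1308636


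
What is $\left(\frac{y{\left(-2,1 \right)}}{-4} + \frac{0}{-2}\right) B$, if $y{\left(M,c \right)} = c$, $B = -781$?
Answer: $\frac{781}{4} \approx 195.25$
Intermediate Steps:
$\left(\frac{y{\left(-2,1 \right)}}{-4} + \frac{0}{-2}\right) B = \left(1 \frac{1}{-4} + \frac{0}{-2}\right) \left(-781\right) = \left(1 \left(- \frac{1}{4}\right) + 0 \left(- \frac{1}{2}\right)\right) \left(-781\right) = \left(- \frac{1}{4} + 0\right) \left(-781\right) = \left(- \frac{1}{4}\right) \left(-781\right) = \frac{781}{4}$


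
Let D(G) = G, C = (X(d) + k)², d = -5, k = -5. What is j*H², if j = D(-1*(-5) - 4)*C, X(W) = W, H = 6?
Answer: 3600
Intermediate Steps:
C = 100 (C = (-5 - 5)² = (-10)² = 100)
j = 100 (j = (-1*(-5) - 4)*100 = (5 - 4)*100 = 1*100 = 100)
j*H² = 100*6² = 100*36 = 3600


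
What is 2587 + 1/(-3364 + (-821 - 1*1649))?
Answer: 15092557/5834 ≈ 2587.0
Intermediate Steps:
2587 + 1/(-3364 + (-821 - 1*1649)) = 2587 + 1/(-3364 + (-821 - 1649)) = 2587 + 1/(-3364 - 2470) = 2587 + 1/(-5834) = 2587 - 1/5834 = 15092557/5834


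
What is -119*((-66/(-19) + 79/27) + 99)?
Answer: -6434330/513 ≈ -12543.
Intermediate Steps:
-119*((-66/(-19) + 79/27) + 99) = -119*((-66*(-1/19) + 79*(1/27)) + 99) = -119*((66/19 + 79/27) + 99) = -119*(3283/513 + 99) = -119*54070/513 = -6434330/513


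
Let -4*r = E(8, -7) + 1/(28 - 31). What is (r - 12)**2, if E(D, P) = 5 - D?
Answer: 4489/36 ≈ 124.69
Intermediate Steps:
r = 5/6 (r = -((5 - 1*8) + 1/(28 - 31))/4 = -((5 - 8) + 1/(-3))/4 = -(-3 - 1/3)/4 = -1/4*(-10/3) = 5/6 ≈ 0.83333)
(r - 12)**2 = (5/6 - 12)**2 = (-67/6)**2 = 4489/36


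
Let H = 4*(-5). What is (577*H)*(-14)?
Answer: 161560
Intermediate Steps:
H = -20
(577*H)*(-14) = (577*(-20))*(-14) = -11540*(-14) = 161560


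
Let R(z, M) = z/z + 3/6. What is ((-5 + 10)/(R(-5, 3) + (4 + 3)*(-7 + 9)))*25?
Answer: 250/31 ≈ 8.0645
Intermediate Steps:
R(z, M) = 3/2 (R(z, M) = 1 + 3*(⅙) = 1 + ½ = 3/2)
((-5 + 10)/(R(-5, 3) + (4 + 3)*(-7 + 9)))*25 = ((-5 + 10)/(3/2 + (4 + 3)*(-7 + 9)))*25 = (5/(3/2 + 7*2))*25 = (5/(3/2 + 14))*25 = (5/(31/2))*25 = (5*(2/31))*25 = (10/31)*25 = 250/31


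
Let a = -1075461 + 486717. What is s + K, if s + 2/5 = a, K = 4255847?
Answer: 18335513/5 ≈ 3.6671e+6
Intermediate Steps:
a = -588744
s = -2943722/5 (s = -2/5 - 588744 = -2943722/5 ≈ -5.8874e+5)
s + K = -2943722/5 + 4255847 = 18335513/5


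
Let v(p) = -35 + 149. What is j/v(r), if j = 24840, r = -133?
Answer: 4140/19 ≈ 217.89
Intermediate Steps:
v(p) = 114
j/v(r) = 24840/114 = 24840*(1/114) = 4140/19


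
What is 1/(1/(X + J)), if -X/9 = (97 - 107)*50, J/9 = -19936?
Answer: -174924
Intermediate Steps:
J = -179424 (J = 9*(-19936) = -179424)
X = 4500 (X = -9*(97 - 107)*50 = -(-90)*50 = -9*(-500) = 4500)
1/(1/(X + J)) = 1/(1/(4500 - 179424)) = 1/(1/(-174924)) = 1/(-1/174924) = -174924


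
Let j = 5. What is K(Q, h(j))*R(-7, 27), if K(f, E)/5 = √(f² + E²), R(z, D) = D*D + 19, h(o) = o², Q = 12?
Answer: 3740*√769 ≈ 1.0371e+5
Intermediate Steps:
R(z, D) = 19 + D² (R(z, D) = D² + 19 = 19 + D²)
K(f, E) = 5*√(E² + f²) (K(f, E) = 5*√(f² + E²) = 5*√(E² + f²))
K(Q, h(j))*R(-7, 27) = (5*√((5²)² + 12²))*(19 + 27²) = (5*√(25² + 144))*(19 + 729) = (5*√(625 + 144))*748 = (5*√769)*748 = 3740*√769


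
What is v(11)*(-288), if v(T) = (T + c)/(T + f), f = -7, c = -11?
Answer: 0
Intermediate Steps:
v(T) = (-11 + T)/(-7 + T) (v(T) = (T - 11)/(T - 7) = (-11 + T)/(-7 + T))
v(11)*(-288) = ((-11 + 11)/(-7 + 11))*(-288) = (0/4)*(-288) = ((1/4)*0)*(-288) = 0*(-288) = 0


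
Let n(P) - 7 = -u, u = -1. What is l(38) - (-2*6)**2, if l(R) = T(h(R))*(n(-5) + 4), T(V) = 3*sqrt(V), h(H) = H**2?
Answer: 1224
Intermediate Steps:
n(P) = 8 (n(P) = 7 - 1*(-1) = 7 + 1 = 8)
l(R) = 36*sqrt(R**2) (l(R) = (3*sqrt(R**2))*(8 + 4) = (3*sqrt(R**2))*12 = 36*sqrt(R**2))
l(38) - (-2*6)**2 = 36*sqrt(38**2) - (-2*6)**2 = 36*sqrt(1444) - 1*(-12)**2 = 36*38 - 1*144 = 1368 - 144 = 1224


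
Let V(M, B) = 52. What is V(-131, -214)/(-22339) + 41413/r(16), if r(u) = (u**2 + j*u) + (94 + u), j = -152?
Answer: -925232439/46152374 ≈ -20.047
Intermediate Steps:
r(u) = 94 + u**2 - 151*u (r(u) = (u**2 - 152*u) + (94 + u) = 94 + u**2 - 151*u)
V(-131, -214)/(-22339) + 41413/r(16) = 52/(-22339) + 41413/(94 + 16**2 - 151*16) = 52*(-1/22339) + 41413/(94 + 256 - 2416) = -52/22339 + 41413/(-2066) = -52/22339 + 41413*(-1/2066) = -52/22339 - 41413/2066 = -925232439/46152374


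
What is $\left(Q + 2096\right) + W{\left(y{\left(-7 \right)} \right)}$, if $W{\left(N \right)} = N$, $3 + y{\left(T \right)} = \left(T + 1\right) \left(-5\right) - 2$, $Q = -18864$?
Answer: $-16743$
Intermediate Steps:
$y{\left(T \right)} = -10 - 5 T$ ($y{\left(T \right)} = -3 + \left(\left(T + 1\right) \left(-5\right) - 2\right) = -3 + \left(\left(1 + T\right) \left(-5\right) - 2\right) = -3 - \left(7 + 5 T\right) = -10 - 5 T$)
$\left(Q + 2096\right) + W{\left(y{\left(-7 \right)} \right)} = \left(-18864 + 2096\right) - -25 = -16768 + \left(-10 + 35\right) = -16768 + 25 = -16743$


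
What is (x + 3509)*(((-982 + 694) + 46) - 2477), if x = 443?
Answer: -10745488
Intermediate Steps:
(x + 3509)*(((-982 + 694) + 46) - 2477) = (443 + 3509)*(((-982 + 694) + 46) - 2477) = 3952*((-288 + 46) - 2477) = 3952*(-242 - 2477) = 3952*(-2719) = -10745488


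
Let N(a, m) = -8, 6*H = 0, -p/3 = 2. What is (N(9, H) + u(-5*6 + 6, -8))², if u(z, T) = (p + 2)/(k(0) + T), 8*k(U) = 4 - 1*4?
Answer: 225/4 ≈ 56.250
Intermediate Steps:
k(U) = 0 (k(U) = (4 - 1*4)/8 = (4 - 4)/8 = (⅛)*0 = 0)
p = -6 (p = -3*2 = -6)
H = 0 (H = (⅙)*0 = 0)
u(z, T) = -4/T (u(z, T) = (-6 + 2)/(0 + T) = -4/T)
(N(9, H) + u(-5*6 + 6, -8))² = (-8 - 4/(-8))² = (-8 - 4*(-⅛))² = (-8 + ½)² = (-15/2)² = 225/4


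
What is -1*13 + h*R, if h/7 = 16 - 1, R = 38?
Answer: 3977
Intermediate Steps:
h = 105 (h = 7*(16 - 1) = 7*15 = 105)
-1*13 + h*R = -1*13 + 105*38 = -13 + 3990 = 3977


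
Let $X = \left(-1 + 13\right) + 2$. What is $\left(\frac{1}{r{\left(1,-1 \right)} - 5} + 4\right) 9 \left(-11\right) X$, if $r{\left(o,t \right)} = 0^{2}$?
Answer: $- \frac{26334}{5} \approx -5266.8$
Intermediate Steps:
$X = 14$ ($X = 12 + 2 = 14$)
$r{\left(o,t \right)} = 0$
$\left(\frac{1}{r{\left(1,-1 \right)} - 5} + 4\right) 9 \left(-11\right) X = \left(\frac{1}{0 - 5} + 4\right) 9 \left(-11\right) 14 = \left(\frac{1}{-5} + 4\right) 9 \left(-11\right) 14 = \left(- \frac{1}{5} + 4\right) 9 \left(-11\right) 14 = \frac{19}{5} \cdot 9 \left(-11\right) 14 = \frac{171}{5} \left(-11\right) 14 = \left(- \frac{1881}{5}\right) 14 = - \frac{26334}{5}$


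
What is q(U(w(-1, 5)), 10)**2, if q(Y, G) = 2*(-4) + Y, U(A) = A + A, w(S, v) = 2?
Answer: 16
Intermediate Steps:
U(A) = 2*A
q(Y, G) = -8 + Y
q(U(w(-1, 5)), 10)**2 = (-8 + 2*2)**2 = (-8 + 4)**2 = (-4)**2 = 16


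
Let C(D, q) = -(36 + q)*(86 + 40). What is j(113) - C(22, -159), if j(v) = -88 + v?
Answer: -15473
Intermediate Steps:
C(D, q) = -4536 - 126*q (C(D, q) = -(36 + q)*126 = -(4536 + 126*q) = -4536 - 126*q)
j(113) - C(22, -159) = (-88 + 113) - (-4536 - 126*(-159)) = 25 - (-4536 + 20034) = 25 - 1*15498 = 25 - 15498 = -15473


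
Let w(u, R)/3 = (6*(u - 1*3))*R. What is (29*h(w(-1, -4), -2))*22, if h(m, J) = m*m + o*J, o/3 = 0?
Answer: 52918272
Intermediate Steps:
o = 0 (o = 3*0 = 0)
w(u, R) = 3*R*(-18 + 6*u) (w(u, R) = 3*((6*(u - 1*3))*R) = 3*((6*(u - 3))*R) = 3*((6*(-3 + u))*R) = 3*((-18 + 6*u)*R) = 3*(R*(-18 + 6*u)) = 3*R*(-18 + 6*u))
h(m, J) = m² (h(m, J) = m*m + 0*J = m² + 0 = m²)
(29*h(w(-1, -4), -2))*22 = (29*(18*(-4)*(-3 - 1))²)*22 = (29*(18*(-4)*(-4))²)*22 = (29*288²)*22 = (29*82944)*22 = 2405376*22 = 52918272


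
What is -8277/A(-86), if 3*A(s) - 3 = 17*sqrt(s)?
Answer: -74493/24863 + 422127*I*sqrt(86)/24863 ≈ -2.9961 + 157.45*I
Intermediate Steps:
A(s) = 1 + 17*sqrt(s)/3 (A(s) = 1 + (17*sqrt(s))/3 = 1 + 17*sqrt(s)/3)
-8277/A(-86) = -8277/(1 + 17*sqrt(-86)/3) = -8277/(1 + 17*(I*sqrt(86))/3) = -8277/(1 + 17*I*sqrt(86)/3)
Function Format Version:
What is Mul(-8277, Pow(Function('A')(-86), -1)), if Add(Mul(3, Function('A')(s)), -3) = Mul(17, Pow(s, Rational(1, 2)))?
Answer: Add(Rational(-74493, 24863), Mul(Rational(422127, 24863), I, Pow(86, Rational(1, 2)))) ≈ Add(-2.9961, Mul(157.45, I))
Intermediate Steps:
Function('A')(s) = Add(1, Mul(Rational(17, 3), Pow(s, Rational(1, 2)))) (Function('A')(s) = Add(1, Mul(Rational(1, 3), Mul(17, Pow(s, Rational(1, 2))))) = Add(1, Mul(Rational(17, 3), Pow(s, Rational(1, 2)))))
Mul(-8277, Pow(Function('A')(-86), -1)) = Mul(-8277, Pow(Add(1, Mul(Rational(17, 3), Pow(-86, Rational(1, 2)))), -1)) = Mul(-8277, Pow(Add(1, Mul(Rational(17, 3), Mul(I, Pow(86, Rational(1, 2))))), -1)) = Mul(-8277, Pow(Add(1, Mul(Rational(17, 3), I, Pow(86, Rational(1, 2)))), -1))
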